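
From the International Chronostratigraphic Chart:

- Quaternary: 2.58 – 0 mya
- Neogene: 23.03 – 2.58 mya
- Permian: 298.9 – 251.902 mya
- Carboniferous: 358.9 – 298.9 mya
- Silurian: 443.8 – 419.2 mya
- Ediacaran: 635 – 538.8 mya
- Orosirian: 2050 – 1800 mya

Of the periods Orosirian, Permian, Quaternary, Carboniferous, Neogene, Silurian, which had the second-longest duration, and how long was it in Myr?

Carboniferous, 60 million years

Durations: Orosirian 250; Permian 46.998; Quaternary 2.58; Carboniferous 60; Neogene 20.45; Silurian 24.6 Myr.
Sorted longest-first: Orosirian (250), Carboniferous (60), Permian (46.998), Silurian (24.6), Neogene (20.45), Quaternary (2.58).
The second longest is Carboniferous at 60 Myr.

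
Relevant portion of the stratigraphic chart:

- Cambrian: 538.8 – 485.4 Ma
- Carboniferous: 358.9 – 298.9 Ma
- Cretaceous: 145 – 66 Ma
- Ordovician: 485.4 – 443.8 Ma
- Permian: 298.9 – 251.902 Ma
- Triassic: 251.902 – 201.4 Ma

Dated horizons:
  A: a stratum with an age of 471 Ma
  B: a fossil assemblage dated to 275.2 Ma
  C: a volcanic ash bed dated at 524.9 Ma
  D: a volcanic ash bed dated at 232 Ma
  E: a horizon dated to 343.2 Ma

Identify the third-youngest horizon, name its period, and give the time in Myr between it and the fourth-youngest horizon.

E, in the Carboniferous; 127.8 million years to A

Sorted youngest-first by Ma: D (232), B (275.2), E (343.2), A (471), C (524.9).
The third youngest is E at 343.2 Ma, which lies in 358.9–298.9 Ma: the Carboniferous.
The fourth youngest is A at 471 Ma; separation = |343.2 − 471| = 127.8 Myr.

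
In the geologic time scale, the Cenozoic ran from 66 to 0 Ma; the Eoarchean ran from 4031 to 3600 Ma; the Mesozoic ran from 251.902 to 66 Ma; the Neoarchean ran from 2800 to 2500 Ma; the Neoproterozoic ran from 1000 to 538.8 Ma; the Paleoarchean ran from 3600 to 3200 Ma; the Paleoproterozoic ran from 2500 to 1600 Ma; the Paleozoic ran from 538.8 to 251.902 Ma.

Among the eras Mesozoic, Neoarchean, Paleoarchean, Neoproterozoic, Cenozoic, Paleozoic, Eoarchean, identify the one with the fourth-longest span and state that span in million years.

Durations: Mesozoic 185.902; Neoarchean 300; Paleoarchean 400; Neoproterozoic 461.2; Cenozoic 66; Paleozoic 286.898; Eoarchean 431 Myr.
Sorted longest-first: Neoproterozoic (461.2), Eoarchean (431), Paleoarchean (400), Neoarchean (300), Paleozoic (286.898), Mesozoic (185.902), Cenozoic (66).
The fourth longest is Neoarchean at 300 Myr.

Neoarchean, 300 million years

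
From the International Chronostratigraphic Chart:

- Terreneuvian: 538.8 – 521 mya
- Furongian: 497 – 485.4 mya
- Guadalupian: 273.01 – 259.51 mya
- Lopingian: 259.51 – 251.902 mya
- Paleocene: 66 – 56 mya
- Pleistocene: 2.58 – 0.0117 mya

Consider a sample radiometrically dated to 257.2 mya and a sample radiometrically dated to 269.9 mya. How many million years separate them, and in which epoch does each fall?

Elapsed time: 269.9 − 257.2 = 12.7 Myr.
257.2 Ma lies within 259.51–251.902 Ma: Lopingian.
269.9 Ma lies within 273.01–259.51 Ma: Guadalupian.

12.7 million years apart; the first in the Lopingian, the second in the Guadalupian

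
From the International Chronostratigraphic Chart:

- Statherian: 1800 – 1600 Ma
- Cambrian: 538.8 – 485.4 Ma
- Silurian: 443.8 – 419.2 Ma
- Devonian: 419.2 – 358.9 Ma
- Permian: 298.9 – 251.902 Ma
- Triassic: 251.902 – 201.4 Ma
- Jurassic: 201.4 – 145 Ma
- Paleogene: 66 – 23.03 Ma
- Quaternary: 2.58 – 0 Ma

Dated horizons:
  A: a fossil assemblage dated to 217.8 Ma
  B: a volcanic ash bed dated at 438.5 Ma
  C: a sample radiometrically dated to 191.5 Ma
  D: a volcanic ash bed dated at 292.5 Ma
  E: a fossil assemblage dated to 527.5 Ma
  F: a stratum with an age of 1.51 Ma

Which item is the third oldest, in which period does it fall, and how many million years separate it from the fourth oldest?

Larger Ma means older, so oldest first: E 527.5 > B 438.5 > D 292.5 > A 217.8 > C 191.5 > F 1.51.
Counting 3 along gives D (292.5 Ma); the excerpt puts that inside the Permian, 298.9–251.902 Ma.
Next in line is A (217.8 Ma), and 292.5 − 217.8 = 74.7 Myr.

D, in the Permian; 74.7 million years to A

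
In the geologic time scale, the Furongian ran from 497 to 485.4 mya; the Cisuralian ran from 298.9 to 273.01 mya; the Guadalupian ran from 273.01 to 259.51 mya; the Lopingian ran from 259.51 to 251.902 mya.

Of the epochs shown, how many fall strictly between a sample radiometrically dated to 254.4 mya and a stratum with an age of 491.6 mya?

491.6 Ma sits inside the Furongian (497–485.4) and 254.4 Ma inside the Lopingian (259.51–251.902); neither of those is wholly between the two dates.
The listed epochs lying completely between them are Cisuralian, Guadalupian — 2 in all.

2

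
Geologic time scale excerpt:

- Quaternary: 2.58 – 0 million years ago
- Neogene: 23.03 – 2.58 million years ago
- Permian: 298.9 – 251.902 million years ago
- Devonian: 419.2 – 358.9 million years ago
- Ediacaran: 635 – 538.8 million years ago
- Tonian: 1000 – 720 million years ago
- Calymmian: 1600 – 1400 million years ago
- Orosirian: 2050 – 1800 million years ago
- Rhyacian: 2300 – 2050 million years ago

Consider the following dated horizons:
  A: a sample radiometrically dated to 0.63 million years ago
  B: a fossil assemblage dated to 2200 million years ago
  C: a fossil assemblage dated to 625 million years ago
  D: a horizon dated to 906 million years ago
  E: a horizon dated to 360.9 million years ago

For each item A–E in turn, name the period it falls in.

A — Quaternary; B — Rhyacian; C — Ediacaran; D — Tonian; E — Devonian

A: 0.63 Ma lies in 2.58–0 Ma, so Quaternary.
B: 2200 Ma lies in 2300–2050 Ma, so Rhyacian.
C: 625 Ma lies in 635–538.8 Ma, so Ediacaran.
D: 906 Ma lies in 1000–720 Ma, so Tonian.
E: 360.9 Ma lies in 419.2–358.9 Ma, so Devonian.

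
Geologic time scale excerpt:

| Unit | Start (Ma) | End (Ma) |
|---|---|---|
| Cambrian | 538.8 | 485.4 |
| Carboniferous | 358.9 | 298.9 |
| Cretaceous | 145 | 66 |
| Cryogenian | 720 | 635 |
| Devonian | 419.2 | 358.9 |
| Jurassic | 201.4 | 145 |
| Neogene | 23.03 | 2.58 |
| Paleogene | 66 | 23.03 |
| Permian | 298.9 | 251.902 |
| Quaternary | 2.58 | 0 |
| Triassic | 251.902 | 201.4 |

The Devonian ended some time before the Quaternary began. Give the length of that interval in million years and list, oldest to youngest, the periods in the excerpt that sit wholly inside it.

356.32 million years; Carboniferous, Permian, Triassic, Jurassic, Cretaceous, Paleogene, Neogene

End of Devonian = 358.9 Ma; start of Quaternary = 2.58 Ma.
Gap = 358.9 − 2.58 = 356.32 Myr.
Periods wholly inside 358.9–2.58 Ma: Carboniferous (358.9–298.9), Permian (298.9–251.902), Triassic (251.902–201.4), Jurassic (201.4–145), Cretaceous (145–66), Paleogene (66–23.03), Neogene (23.03–2.58).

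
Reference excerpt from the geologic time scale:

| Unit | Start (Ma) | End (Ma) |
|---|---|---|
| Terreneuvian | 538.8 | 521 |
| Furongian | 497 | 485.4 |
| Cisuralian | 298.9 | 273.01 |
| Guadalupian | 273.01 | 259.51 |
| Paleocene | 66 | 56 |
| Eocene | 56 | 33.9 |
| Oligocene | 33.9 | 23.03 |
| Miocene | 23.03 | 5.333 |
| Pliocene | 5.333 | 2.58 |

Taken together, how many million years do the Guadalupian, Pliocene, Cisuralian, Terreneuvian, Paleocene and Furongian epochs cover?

Each duration: Guadalupian = 13.5; Pliocene = 2.753; Cisuralian = 25.89; Terreneuvian = 17.8; Paleocene = 10; Furongian = 11.6.
Sum: 13.5 + 2.753 + 25.89 + 17.8 + 10 + 11.6 = 81.543 Myr.

81.543 million years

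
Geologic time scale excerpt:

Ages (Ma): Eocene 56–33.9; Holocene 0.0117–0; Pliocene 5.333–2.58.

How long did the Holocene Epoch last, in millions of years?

0.0117 million years

0.0117 − 0 = 0.0117 million years.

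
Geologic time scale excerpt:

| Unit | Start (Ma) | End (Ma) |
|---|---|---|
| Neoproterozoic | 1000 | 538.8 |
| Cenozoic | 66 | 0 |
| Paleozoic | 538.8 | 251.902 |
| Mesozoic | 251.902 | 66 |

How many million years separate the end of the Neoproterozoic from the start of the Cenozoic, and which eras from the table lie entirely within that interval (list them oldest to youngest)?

472.8 million years; Paleozoic, Mesozoic

The Neoproterozoic closes at 538.8 Ma and the Cenozoic opens at 66 Ma, so the interval is 538.8 − 66 = 472.8 Myr.
An era fits inside if it starts at or after 538.8 Ma and ends at or before 66 Ma; oldest first that gives Paleozoic, Mesozoic.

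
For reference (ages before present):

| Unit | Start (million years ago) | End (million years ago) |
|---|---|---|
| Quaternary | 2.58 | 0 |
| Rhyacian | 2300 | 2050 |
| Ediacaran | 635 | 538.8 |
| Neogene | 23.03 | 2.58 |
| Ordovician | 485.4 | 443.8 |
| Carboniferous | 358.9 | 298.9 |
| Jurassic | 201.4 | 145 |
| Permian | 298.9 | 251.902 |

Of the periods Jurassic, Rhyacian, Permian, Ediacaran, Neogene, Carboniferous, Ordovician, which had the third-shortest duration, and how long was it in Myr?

Permian, 46.998 million years

Durations: Jurassic 56.4; Rhyacian 250; Permian 46.998; Ediacaran 96.2; Neogene 20.45; Carboniferous 60; Ordovician 41.6 Myr.
Sorted shortest-first: Neogene (20.45), Ordovician (41.6), Permian (46.998), Jurassic (56.4), Carboniferous (60), Ediacaran (96.2), Rhyacian (250).
The third shortest is Permian at 46.998 Myr.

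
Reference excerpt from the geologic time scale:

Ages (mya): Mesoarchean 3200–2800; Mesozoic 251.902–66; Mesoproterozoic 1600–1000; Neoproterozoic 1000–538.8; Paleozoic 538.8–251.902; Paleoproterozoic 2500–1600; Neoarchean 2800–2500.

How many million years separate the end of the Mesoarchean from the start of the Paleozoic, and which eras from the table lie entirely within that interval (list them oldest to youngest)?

End of Mesoarchean = 2800 Ma; start of Paleozoic = 538.8 Ma.
Gap = 2800 − 538.8 = 2261.2 Myr.
Eras wholly inside 2800–538.8 Ma: Neoarchean (2800–2500), Paleoproterozoic (2500–1600), Mesoproterozoic (1600–1000), Neoproterozoic (1000–538.8).

2261.2 million years; Neoarchean, Paleoproterozoic, Mesoproterozoic, Neoproterozoic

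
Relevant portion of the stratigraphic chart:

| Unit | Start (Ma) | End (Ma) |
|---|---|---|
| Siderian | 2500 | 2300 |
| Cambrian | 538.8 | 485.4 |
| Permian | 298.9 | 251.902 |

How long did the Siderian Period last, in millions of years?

200 million years

2500 − 2300 = 200 million years.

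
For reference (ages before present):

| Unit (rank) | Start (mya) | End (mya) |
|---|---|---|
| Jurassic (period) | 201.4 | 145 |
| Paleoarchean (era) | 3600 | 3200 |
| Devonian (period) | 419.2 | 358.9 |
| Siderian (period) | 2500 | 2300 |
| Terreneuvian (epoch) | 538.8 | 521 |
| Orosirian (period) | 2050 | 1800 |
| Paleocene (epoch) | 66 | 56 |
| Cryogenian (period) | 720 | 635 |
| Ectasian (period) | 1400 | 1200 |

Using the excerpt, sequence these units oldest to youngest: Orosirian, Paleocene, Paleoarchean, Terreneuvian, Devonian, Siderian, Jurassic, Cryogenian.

The oldest of these is Paleoarchean (starts 3600 Ma) and the youngest is Paleocene (ends 56 Ma).
In between, by decreasing start age: Siderian (2500), Orosirian (2050), Cryogenian (720), Terreneuvian (538.8), Devonian (419.2), Jurassic (201.4).

Paleoarchean, Siderian, Orosirian, Cryogenian, Terreneuvian, Devonian, Jurassic, Paleocene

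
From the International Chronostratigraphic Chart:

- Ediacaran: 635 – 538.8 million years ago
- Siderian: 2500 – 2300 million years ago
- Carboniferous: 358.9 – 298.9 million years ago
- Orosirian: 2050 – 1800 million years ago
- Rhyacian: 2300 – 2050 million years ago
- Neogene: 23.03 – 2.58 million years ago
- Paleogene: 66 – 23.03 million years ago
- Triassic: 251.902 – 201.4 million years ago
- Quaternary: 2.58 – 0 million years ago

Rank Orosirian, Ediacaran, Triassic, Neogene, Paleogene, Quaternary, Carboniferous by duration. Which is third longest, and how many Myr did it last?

Start − end for each: Orosirian 2050 − 1800 = 250; Ediacaran 635 − 538.8 = 96.2; Triassic 251.902 − 201.4 = 50.502; Neogene 23.03 − 2.58 = 20.45; Paleogene 66 − 23.03 = 42.97; Quaternary 2.58 − 0 = 2.58; Carboniferous 358.9 − 298.9 = 60.
Ranking these from longest: Orosirian > Ediacaran > Carboniferous > Triassic > Paleogene > Neogene > Quaternary.
Position 3 in that ranking is Carboniferous, which lasted 60 Myr.

Carboniferous, 60 million years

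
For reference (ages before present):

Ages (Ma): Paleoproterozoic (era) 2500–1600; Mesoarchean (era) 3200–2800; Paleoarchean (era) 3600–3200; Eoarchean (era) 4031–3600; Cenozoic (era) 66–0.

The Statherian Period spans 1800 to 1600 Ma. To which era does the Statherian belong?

The Statherian (1800–1600 Ma) lies entirely within 2500–1600 Ma, the Paleoproterozoic Era.

Paleoproterozoic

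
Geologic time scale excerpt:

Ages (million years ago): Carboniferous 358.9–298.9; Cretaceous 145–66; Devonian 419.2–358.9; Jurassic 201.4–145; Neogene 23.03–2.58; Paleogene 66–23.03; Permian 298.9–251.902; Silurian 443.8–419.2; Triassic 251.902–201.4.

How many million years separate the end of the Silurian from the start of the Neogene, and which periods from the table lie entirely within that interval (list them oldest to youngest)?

The Silurian closes at 419.2 Ma and the Neogene opens at 23.03 Ma, so the interval is 419.2 − 23.03 = 396.17 Myr.
A period fits inside if it starts at or after 419.2 Ma and ends at or before 23.03 Ma; oldest first that gives Devonian, Carboniferous, Permian, Triassic, Jurassic, Cretaceous, Paleogene.

396.17 million years; Devonian, Carboniferous, Permian, Triassic, Jurassic, Cretaceous, Paleogene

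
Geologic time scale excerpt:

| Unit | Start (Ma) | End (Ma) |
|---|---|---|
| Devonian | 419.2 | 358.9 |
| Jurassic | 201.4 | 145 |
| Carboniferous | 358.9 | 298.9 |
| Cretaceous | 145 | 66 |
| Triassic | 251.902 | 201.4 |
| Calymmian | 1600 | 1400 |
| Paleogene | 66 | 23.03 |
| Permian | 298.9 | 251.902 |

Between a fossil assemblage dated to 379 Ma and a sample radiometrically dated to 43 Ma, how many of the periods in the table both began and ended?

5

The older date is 379 Ma and the younger is 43 Ma.
Periods with start < 379 and end > 43 Ma: Carboniferous (358.9–298.9), Permian (298.9–251.902), Triassic (251.902–201.4), Jurassic (201.4–145), Cretaceous (145–66).
That is 5 complete periods.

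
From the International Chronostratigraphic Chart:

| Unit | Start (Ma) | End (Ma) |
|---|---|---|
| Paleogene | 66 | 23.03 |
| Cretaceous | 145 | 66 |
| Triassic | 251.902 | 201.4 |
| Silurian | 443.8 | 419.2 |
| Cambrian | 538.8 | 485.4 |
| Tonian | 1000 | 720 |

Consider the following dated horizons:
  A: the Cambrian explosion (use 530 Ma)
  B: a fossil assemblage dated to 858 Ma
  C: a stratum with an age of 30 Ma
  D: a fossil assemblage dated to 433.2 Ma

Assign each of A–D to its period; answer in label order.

A: 530 Ma lies in 538.8–485.4 Ma, so Cambrian.
B: 858 Ma lies in 1000–720 Ma, so Tonian.
C: 30 Ma lies in 66–23.03 Ma, so Paleogene.
D: 433.2 Ma lies in 443.8–419.2 Ma, so Silurian.

A — Cambrian; B — Tonian; C — Paleogene; D — Silurian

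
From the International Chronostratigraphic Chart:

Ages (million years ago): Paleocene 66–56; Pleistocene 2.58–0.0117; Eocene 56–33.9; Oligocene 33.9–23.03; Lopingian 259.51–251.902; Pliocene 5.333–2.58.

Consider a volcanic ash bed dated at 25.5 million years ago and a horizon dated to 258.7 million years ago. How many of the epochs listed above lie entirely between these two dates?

2

The older date is 258.7 Ma and the younger is 25.5 Ma.
Epochs with start < 258.7 and end > 25.5 Ma: Paleocene (66–56), Eocene (56–33.9).
That is 2 complete epochs.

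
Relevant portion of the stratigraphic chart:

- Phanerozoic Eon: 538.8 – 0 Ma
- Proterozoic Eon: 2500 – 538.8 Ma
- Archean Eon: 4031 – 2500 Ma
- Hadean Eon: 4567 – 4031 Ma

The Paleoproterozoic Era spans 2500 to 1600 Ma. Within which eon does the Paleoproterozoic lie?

Proterozoic

The Paleoproterozoic (2500–1600 Ma) lies entirely within 2500–538.8 Ma, the Proterozoic Eon.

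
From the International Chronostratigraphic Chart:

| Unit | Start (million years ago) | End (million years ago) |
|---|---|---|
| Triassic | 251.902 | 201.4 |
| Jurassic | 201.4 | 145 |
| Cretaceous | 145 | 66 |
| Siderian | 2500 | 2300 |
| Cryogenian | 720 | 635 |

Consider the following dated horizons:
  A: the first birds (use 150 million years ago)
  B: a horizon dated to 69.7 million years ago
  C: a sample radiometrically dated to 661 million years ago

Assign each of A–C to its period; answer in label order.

A: 150 Ma lies in 201.4–145 Ma, so Jurassic.
B: 69.7 Ma lies in 145–66 Ma, so Cretaceous.
C: 661 Ma lies in 720–635 Ma, so Cryogenian.

A — Jurassic; B — Cretaceous; C — Cryogenian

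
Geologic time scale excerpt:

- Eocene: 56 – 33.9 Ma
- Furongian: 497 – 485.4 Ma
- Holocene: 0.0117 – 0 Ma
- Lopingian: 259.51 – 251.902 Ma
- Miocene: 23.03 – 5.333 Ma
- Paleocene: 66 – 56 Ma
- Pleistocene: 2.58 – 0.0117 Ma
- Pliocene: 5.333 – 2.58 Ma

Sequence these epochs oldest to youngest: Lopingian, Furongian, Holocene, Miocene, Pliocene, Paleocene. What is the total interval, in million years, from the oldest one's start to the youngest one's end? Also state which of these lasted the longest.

Furongian, Lopingian, Paleocene, Miocene, Pliocene, Holocene; total span 497 Myr; longest is Miocene

Start ages (Ma): Furongian 497, Lopingian 259.51, Paleocene 66, Miocene 23.03, Pliocene 5.333, Holocene 0.0117.
Ordered oldest to youngest: Furongian, Lopingian, Paleocene, Miocene, Pliocene, Holocene.
Span = 497 − 0 = 497 Myr.
Durations: Furongian 11.6, Lopingian 7.608, Paleocene 10, Miocene 17.697, Pliocene 2.753, Holocene 0.0117 → longest is Miocene (17.697 Myr).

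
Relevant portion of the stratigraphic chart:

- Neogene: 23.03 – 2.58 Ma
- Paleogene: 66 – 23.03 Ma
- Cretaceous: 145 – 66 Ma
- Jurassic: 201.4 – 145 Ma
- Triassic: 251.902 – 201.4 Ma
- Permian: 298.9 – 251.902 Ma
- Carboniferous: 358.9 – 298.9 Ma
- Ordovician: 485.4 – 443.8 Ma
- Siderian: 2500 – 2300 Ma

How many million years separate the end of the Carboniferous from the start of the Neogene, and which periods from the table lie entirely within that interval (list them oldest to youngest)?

275.87 million years; Permian, Triassic, Jurassic, Cretaceous, Paleogene

End of Carboniferous = 298.9 Ma; start of Neogene = 23.03 Ma.
Gap = 298.9 − 23.03 = 275.87 Myr.
Periods wholly inside 298.9–23.03 Ma: Permian (298.9–251.902), Triassic (251.902–201.4), Jurassic (201.4–145), Cretaceous (145–66), Paleogene (66–23.03).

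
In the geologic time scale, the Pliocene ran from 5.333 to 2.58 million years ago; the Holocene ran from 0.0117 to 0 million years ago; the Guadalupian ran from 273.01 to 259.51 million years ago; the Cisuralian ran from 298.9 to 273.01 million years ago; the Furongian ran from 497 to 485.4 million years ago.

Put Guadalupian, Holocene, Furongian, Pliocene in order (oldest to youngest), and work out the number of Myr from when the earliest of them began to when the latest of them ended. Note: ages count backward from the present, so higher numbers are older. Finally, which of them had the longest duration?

Furongian, Guadalupian, Pliocene, Holocene; total span 497 Myr; longest is Guadalupian

Start ages (Ma): Furongian 497, Guadalupian 273.01, Pliocene 5.333, Holocene 0.0117.
Ordered oldest to youngest: Furongian, Guadalupian, Pliocene, Holocene.
Span = 497 − 0 = 497 Myr.
Durations: Holocene 0.0117, Guadalupian 13.5, Furongian 11.6, Pliocene 2.753 → longest is Guadalupian (13.5 Myr).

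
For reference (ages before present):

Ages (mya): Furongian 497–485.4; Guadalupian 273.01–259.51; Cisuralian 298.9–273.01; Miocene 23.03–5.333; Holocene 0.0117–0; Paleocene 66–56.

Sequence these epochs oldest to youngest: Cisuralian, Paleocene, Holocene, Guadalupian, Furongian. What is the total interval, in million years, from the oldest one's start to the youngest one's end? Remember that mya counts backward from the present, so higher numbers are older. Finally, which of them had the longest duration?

Furongian, Cisuralian, Guadalupian, Paleocene, Holocene; total span 497 Myr; longest is Cisuralian

Start ages (Ma): Furongian 497, Cisuralian 298.9, Guadalupian 273.01, Paleocene 66, Holocene 0.0117.
Ordered oldest to youngest: Furongian, Cisuralian, Guadalupian, Paleocene, Holocene.
Span = 497 − 0 = 497 Myr.
Durations: Guadalupian 13.5, Paleocene 10, Furongian 11.6, Holocene 0.0117, Cisuralian 25.89 → longest is Cisuralian (25.89 Myr).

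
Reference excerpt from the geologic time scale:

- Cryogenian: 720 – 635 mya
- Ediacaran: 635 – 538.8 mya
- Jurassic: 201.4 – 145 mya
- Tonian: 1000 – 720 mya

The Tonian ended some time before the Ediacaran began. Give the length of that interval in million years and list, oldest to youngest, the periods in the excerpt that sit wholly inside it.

85 million years; Cryogenian

The Tonian closes at 720 Ma and the Ediacaran opens at 635 Ma, so the interval is 720 − 635 = 85 Myr.
A period fits inside if it starts at or after 720 Ma and ends at or before 635 Ma; oldest first that gives Cryogenian.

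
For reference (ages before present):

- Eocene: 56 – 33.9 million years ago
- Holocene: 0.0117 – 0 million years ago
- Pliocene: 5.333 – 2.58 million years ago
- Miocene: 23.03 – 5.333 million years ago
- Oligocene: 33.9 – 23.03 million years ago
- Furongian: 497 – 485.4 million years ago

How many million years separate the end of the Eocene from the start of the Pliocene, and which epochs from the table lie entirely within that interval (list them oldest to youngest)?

End of Eocene = 33.9 Ma; start of Pliocene = 5.333 Ma.
Gap = 33.9 − 5.333 = 28.567 Myr.
Epochs wholly inside 33.9–5.333 Ma: Oligocene (33.9–23.03), Miocene (23.03–5.333).

28.567 million years; Oligocene, Miocene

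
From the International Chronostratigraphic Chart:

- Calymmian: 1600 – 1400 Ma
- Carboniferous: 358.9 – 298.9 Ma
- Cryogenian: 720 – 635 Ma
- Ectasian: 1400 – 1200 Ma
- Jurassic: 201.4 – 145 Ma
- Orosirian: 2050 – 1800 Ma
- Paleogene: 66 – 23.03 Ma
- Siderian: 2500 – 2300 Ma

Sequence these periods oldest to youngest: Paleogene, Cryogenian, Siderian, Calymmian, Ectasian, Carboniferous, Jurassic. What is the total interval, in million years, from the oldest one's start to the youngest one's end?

Siderian, Calymmian, Ectasian, Cryogenian, Carboniferous, Jurassic, Paleogene; total span 2476.97 Myr

From the excerpt: Paleogene 66–23.03; Cryogenian 720–635; Siderian 2500–2300; Calymmian 1600–1400; Ectasian 1400–1200; Carboniferous 358.9–298.9; Jurassic 201.4–145 (Ma).
Larger Ma is earlier, so the oldest is Siderian and the youngest is Paleogene; oldest to youngest: Siderian, Calymmian, Ectasian, Cryogenian, Carboniferous, Jurassic, Paleogene.
Oldest start 2500 minus youngest end 23.03 gives 2476.97 Myr overall.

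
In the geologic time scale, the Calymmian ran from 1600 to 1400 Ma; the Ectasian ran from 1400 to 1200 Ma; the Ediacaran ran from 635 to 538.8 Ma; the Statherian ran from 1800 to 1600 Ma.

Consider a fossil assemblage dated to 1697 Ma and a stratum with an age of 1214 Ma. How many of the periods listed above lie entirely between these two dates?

The older date is 1697 Ma and the younger is 1214 Ma.
Periods with start < 1697 and end > 1214 Ma: Calymmian (1600–1400).
That is 1 complete period.

1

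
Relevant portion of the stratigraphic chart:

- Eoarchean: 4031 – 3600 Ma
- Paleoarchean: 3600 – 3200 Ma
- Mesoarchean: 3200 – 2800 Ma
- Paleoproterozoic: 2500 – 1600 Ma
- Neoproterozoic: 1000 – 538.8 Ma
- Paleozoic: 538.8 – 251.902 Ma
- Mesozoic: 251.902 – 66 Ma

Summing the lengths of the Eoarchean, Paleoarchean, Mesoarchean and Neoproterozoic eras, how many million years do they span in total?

Duration is start − end for each: (4031 − 3600) + (3600 − 3200) + (3200 − 2800) + (1000 − 538.8).
That is 431 + 400 + 400 + 461.2, which totals 1692.2 million years.

1692.2 million years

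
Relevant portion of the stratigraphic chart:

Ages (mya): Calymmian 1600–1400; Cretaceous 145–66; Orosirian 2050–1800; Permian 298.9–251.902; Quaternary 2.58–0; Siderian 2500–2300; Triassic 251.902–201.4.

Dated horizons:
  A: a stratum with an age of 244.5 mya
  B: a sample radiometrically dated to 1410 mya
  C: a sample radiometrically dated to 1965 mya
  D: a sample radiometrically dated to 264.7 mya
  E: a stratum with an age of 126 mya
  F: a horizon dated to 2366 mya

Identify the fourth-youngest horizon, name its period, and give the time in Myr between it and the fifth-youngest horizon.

B, in the Calymmian; 555 million years to C

Sorted youngest-first by Ma: E (126), A (244.5), D (264.7), B (1410), C (1965), F (2366).
The fourth youngest is B at 1410 Ma, which lies in 1600–1400 Ma: the Calymmian.
The fifth youngest is C at 1965 Ma; separation = |1410 − 1965| = 555 Myr.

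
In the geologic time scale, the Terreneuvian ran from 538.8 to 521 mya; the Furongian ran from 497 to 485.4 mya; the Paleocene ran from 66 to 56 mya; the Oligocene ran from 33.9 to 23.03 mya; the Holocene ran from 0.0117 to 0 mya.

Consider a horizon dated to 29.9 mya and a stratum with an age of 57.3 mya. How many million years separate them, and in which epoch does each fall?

27.4 million years apart; the first in the Oligocene, the second in the Paleocene

Elapsed time: 57.3 − 29.9 = 27.4 Myr.
29.9 Ma lies within 33.9–23.03 Ma: Oligocene.
57.3 Ma lies within 66–56 Ma: Paleocene.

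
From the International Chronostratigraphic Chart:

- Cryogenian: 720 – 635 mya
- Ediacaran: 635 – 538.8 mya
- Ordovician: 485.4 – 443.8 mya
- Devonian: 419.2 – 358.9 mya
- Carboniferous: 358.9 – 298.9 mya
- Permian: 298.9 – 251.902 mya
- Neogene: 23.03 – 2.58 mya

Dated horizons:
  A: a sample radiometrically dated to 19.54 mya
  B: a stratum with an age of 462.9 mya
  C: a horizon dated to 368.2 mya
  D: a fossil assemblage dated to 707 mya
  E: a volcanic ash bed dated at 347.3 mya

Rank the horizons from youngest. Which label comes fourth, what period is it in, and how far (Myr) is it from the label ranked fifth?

Smaller Ma means younger, so youngest first: A 19.54 < E 347.3 < C 368.2 < B 462.9 < D 707.
Counting 4 along gives B (462.9 Ma); the excerpt puts that inside the Ordovician, 485.4–443.8 Ma.
Next in line is D (707 Ma), and 707 − 462.9 = 244.1 Myr.

B, in the Ordovician; 244.1 million years to D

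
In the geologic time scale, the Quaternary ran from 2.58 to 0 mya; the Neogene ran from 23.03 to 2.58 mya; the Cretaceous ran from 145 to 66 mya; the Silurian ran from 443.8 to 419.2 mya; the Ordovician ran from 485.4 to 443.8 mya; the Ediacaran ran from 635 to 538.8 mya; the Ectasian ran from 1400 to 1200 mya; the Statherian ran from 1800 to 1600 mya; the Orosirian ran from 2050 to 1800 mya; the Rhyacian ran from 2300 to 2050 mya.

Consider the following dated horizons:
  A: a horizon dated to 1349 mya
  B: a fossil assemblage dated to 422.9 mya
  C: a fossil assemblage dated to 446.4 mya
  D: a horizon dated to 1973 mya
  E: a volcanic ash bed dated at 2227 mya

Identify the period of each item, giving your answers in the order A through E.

A — Ectasian; B — Silurian; C — Ordovician; D — Orosirian; E — Rhyacian

A: 1349 Ma lies in 1400–1200 Ma, so Ectasian.
B: 422.9 Ma lies in 443.8–419.2 Ma, so Silurian.
C: 446.4 Ma lies in 485.4–443.8 Ma, so Ordovician.
D: 1973 Ma lies in 2050–1800 Ma, so Orosirian.
E: 2227 Ma lies in 2300–2050 Ma, so Rhyacian.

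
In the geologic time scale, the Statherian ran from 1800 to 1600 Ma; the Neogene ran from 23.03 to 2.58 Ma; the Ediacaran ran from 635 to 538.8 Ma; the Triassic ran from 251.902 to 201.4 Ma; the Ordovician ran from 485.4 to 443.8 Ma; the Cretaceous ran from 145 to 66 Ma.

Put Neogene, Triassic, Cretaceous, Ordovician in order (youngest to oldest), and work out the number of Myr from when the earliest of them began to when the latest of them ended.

From the excerpt: Neogene 23.03–2.58; Triassic 251.902–201.4; Cretaceous 145–66; Ordovician 485.4–443.8 (Ma).
Larger Ma is earlier, so the oldest is Ordovician and the youngest is Neogene; youngest to oldest: Neogene, Cretaceous, Triassic, Ordovician.
Oldest start 485.4 minus youngest end 2.58 gives 482.82 Myr overall.

Neogene, Cretaceous, Triassic, Ordovician; total span 482.82 Myr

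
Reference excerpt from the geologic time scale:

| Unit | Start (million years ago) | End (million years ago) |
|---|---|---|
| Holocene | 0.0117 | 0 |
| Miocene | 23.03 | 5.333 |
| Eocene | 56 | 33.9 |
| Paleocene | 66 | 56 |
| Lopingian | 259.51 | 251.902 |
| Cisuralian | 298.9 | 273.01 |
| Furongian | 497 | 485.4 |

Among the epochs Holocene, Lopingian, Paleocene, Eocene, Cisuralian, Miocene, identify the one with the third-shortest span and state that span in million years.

Start − end for each: Holocene 0.0117 − 0 = 0.0117; Lopingian 259.51 − 251.902 = 7.608; Paleocene 66 − 56 = 10; Eocene 56 − 33.9 = 22.1; Cisuralian 298.9 − 273.01 = 25.89; Miocene 23.03 − 5.333 = 17.697.
Ranking these from shortest: Holocene < Lopingian < Paleocene < Miocene < Eocene < Cisuralian.
Position 3 in that ranking is Paleocene, which lasted 10 Myr.

Paleocene, 10 million years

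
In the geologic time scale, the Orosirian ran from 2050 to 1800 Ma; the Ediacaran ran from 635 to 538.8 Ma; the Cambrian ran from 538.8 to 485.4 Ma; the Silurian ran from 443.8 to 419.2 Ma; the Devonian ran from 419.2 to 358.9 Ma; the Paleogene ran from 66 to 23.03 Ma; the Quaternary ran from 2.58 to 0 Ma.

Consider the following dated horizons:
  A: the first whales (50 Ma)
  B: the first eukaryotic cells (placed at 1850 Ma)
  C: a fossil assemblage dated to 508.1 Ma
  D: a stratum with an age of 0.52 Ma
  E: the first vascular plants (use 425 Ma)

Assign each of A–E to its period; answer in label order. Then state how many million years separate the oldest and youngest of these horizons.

Match each age against the start–end ranges in the excerpt: A = 50 Ma → Paleogene (66–23.03); B = 1850 Ma → Orosirian (2050–1800); C = 508.1 Ma → Cambrian (538.8–485.4); D = 0.52 Ma → Quaternary (2.58–0); E = 425 Ma → Silurian (443.8–419.2).
The largest age is 1850 Ma and the smallest is 0.52 Ma; their difference is 1849.48 Myr.

A — Paleogene; B — Orosirian; C — Cambrian; D — Quaternary; E — Silurian; span 1849.48 million years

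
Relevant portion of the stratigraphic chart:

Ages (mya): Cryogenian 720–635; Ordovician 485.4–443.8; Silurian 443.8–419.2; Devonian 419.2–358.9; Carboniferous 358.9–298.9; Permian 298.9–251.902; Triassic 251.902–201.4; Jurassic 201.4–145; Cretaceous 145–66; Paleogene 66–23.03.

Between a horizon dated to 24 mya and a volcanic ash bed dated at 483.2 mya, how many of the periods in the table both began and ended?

483.2 Ma sits inside the Ordovician (485.4–443.8) and 24 Ma inside the Paleogene (66–23.03); neither of those is wholly between the two dates.
The listed periods lying completely between them are Silurian, Devonian, Carboniferous, Permian, Triassic, Jurassic, Cretaceous — 7 in all.

7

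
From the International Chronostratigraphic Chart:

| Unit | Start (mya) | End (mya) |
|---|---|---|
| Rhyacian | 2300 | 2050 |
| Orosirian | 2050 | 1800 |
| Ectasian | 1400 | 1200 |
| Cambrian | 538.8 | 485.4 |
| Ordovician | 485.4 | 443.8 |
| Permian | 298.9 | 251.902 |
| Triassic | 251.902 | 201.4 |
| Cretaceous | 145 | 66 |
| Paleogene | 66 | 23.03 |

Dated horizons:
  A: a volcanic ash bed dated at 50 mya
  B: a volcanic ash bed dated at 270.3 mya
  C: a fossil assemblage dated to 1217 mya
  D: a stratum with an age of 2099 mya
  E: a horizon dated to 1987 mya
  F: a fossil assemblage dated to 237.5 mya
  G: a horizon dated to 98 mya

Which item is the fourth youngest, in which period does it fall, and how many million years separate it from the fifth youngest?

Smaller Ma means younger, so youngest first: A 50 < G 98 < F 237.5 < B 270.3 < C 1217 < E 1987 < D 2099.
Counting 4 along gives B (270.3 Ma); the excerpt puts that inside the Permian, 298.9–251.902 Ma.
Next in line is C (1217 Ma), and 1217 − 270.3 = 946.7 Myr.

B, in the Permian; 946.7 million years to C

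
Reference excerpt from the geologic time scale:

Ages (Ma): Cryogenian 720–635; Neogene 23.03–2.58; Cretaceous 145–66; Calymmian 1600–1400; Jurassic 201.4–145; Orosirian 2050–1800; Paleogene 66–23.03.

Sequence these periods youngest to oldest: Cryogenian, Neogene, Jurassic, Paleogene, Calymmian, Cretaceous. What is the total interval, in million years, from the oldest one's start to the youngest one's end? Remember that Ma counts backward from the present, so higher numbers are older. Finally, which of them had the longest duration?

From the excerpt: Cryogenian 720–635; Neogene 23.03–2.58; Jurassic 201.4–145; Paleogene 66–23.03; Calymmian 1600–1400; Cretaceous 145–66 (Ma).
Larger Ma is earlier, so the oldest is Calymmian and the youngest is Neogene; youngest to oldest: Neogene, Paleogene, Cretaceous, Jurassic, Cryogenian, Calymmian.
Oldest start 1600 minus youngest end 2.58 gives 1597.42 Myr overall.
Individual lengths (start − end): Jurassic 56.4; Cryogenian 85; Neogene 20.45; Calymmian 200; Paleogene 42.97; Cretaceous 79. The largest is Calymmian at 200 Myr.

Neogene → Paleogene → Cretaceous → Jurassic → Cryogenian → Calymmian; total span 1597.42 Myr; longest is Calymmian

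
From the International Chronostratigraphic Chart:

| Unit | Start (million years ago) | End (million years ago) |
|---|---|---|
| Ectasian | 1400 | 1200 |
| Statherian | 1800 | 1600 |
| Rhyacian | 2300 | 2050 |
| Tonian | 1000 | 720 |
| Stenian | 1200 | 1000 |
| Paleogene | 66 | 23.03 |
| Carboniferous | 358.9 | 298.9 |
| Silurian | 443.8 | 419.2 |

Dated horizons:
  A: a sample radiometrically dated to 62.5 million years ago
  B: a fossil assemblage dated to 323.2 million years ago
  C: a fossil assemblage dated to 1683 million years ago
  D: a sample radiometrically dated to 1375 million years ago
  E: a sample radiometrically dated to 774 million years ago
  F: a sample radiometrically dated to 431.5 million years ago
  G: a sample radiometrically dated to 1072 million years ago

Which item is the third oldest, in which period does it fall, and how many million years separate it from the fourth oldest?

Larger Ma means older, so oldest first: C 1683 > D 1375 > G 1072 > E 774 > F 431.5 > B 323.2 > A 62.5.
Counting 3 along gives G (1072 Ma); the excerpt puts that inside the Stenian, 1200–1000 Ma.
Next in line is E (774 Ma), and 1072 − 774 = 298 Myr.

G, in the Stenian; 298 million years to E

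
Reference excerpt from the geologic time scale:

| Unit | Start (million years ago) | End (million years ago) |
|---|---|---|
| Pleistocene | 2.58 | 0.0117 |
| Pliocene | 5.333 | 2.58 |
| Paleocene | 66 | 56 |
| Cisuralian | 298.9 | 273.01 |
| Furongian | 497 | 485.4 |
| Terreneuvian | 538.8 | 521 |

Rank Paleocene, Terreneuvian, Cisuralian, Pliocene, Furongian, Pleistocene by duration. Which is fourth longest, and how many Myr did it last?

Paleocene, 10 million years

Start − end for each: Paleocene 66 − 56 = 10; Terreneuvian 538.8 − 521 = 17.8; Cisuralian 298.9 − 273.01 = 25.89; Pliocene 5.333 − 2.58 = 2.753; Furongian 497 − 485.4 = 11.6; Pleistocene 2.58 − 0.0117 = 2.5683.
Ranking these from longest: Cisuralian > Terreneuvian > Furongian > Paleocene > Pliocene > Pleistocene.
Position 4 in that ranking is Paleocene, which lasted 10 Myr.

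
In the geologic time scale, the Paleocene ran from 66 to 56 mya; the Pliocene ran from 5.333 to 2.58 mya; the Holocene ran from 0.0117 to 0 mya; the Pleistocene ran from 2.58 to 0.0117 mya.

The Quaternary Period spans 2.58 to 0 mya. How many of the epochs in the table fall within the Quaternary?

2

Epochs inside 2.58–0 Ma: Pleistocene, Holocene — 2 in total.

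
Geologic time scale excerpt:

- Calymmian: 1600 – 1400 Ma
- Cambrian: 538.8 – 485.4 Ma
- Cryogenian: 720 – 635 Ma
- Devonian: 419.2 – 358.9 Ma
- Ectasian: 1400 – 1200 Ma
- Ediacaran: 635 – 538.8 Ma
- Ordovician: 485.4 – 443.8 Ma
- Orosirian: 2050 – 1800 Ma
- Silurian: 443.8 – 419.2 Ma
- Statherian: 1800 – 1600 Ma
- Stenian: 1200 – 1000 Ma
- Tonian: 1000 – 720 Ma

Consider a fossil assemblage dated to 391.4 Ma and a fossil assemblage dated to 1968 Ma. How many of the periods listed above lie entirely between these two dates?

The older date is 1968 Ma and the younger is 391.4 Ma.
Periods with start < 1968 and end > 391.4 Ma: Statherian (1800–1600), Calymmian (1600–1400), Ectasian (1400–1200), Stenian (1200–1000), Tonian (1000–720), Cryogenian (720–635), Ediacaran (635–538.8), Cambrian (538.8–485.4), Ordovician (485.4–443.8), Silurian (443.8–419.2).
That is 10 complete periods.

10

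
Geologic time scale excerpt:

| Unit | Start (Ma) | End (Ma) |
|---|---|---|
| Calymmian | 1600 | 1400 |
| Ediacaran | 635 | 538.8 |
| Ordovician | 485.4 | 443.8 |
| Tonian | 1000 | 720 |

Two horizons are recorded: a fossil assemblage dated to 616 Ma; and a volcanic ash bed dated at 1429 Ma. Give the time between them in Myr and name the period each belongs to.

813 million years apart; the first in the Ediacaran, the second in the Calymmian

Elapsed time: 1429 − 616 = 813 Myr.
616 Ma lies within 635–538.8 Ma: Ediacaran.
1429 Ma lies within 1600–1400 Ma: Calymmian.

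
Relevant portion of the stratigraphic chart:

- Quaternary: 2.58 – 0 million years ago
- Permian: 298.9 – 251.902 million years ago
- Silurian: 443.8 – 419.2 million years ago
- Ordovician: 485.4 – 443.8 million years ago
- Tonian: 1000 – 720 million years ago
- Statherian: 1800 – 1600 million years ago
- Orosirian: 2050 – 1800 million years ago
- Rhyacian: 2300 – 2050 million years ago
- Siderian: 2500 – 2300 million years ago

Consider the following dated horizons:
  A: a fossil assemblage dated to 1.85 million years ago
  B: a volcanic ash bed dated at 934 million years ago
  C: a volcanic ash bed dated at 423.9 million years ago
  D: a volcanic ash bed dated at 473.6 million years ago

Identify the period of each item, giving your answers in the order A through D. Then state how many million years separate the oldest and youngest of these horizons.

A — Quaternary; B — Tonian; C — Silurian; D — Ordovician; span 932.15 million years

A: 1.85 Ma lies in 2.58–0 Ma, so Quaternary.
B: 934 Ma lies in 1000–720 Ma, so Tonian.
C: 423.9 Ma lies in 443.8–419.2 Ma, so Silurian.
D: 473.6 Ma lies in 485.4–443.8 Ma, so Ordovician.
Oldest = 934 Ma, youngest = 1.85 Ma → span 932.15 Myr.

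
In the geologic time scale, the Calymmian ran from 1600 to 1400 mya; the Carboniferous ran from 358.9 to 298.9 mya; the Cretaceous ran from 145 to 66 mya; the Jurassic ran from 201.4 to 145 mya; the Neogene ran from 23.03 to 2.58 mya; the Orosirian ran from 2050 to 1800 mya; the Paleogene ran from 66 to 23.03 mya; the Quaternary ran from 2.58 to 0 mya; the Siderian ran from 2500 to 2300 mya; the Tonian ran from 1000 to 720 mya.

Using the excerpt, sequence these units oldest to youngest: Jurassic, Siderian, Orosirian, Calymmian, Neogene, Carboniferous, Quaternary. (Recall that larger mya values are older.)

Siderian → Orosirian → Calymmian → Carboniferous → Jurassic → Neogene → Quaternary

The oldest of these is Siderian (starts 2500 Ma) and the youngest is Quaternary (ends 0 Ma).
In between, by decreasing start age: Orosirian (2050), Calymmian (1600), Carboniferous (358.9), Jurassic (201.4), Neogene (23.03).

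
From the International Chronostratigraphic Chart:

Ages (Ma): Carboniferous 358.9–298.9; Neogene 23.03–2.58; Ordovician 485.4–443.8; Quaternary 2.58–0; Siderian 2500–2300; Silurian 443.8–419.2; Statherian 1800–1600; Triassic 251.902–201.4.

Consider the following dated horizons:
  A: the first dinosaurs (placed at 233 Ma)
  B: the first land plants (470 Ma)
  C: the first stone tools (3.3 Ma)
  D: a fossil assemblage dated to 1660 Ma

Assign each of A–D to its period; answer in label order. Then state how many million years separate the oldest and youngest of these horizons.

Match each age against the start–end ranges in the excerpt: A = 233 Ma → Triassic (251.902–201.4); B = 470 Ma → Ordovician (485.4–443.8); C = 3.3 Ma → Neogene (23.03–2.58); D = 1660 Ma → Statherian (1800–1600).
The largest age is 1660 Ma and the smallest is 3.3 Ma; their difference is 1656.7 Myr.

A — Triassic; B — Ordovician; C — Neogene; D — Statherian; span 1656.7 million years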